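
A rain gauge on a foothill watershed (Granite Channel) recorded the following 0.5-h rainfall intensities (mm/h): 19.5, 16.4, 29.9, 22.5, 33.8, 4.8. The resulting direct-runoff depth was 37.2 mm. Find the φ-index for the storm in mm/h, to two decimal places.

φ ≈ 9.54 mm/h

Only the 5 blocks with intensity above φ contribute runoff: 19.5, 16.4, 29.9, 22.5, 33.8 mm/h.
Σ(I−φ)·Δt = d  ⇒  (19.5+16.4+29.9+22.5+33.8 − 5φ)·0.5 = 37.2
φ = (122.1 − 37.2/0.5) / 5 = 9.54 mm/h.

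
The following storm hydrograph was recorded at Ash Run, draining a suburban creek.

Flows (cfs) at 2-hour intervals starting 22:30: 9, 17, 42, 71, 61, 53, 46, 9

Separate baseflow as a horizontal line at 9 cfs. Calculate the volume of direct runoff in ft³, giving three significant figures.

V ≈ 1.70 × 10^6 ft³

Direct-runoff ordinates (Q − Q_b): 0.0, 8.0, 33.0, 62.0, 52.0, 44.0, 37.0, 0.0 cfs.
ΣQ_DR = 236.0 cfs.
With Δt = 2 h = 7200 s, V = ΣQ_DR · Δt = 236.0 × 7200 = 1.70 × 10^6 ft³.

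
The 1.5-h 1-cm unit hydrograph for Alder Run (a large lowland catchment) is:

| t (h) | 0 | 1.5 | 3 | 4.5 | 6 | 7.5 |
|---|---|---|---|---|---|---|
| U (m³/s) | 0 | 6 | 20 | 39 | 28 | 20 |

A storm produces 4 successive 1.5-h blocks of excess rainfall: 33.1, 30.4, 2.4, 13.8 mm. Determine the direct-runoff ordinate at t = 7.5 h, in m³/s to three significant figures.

Q ≈ 188 m³/s

By discrete convolution, Q_j = Σ (P_i / 10 mm) · U_{j−i}.
At t = 7.5 h (j=5): Q = (33.1/10)·20 + (30.4/10)·28 + (2.4/10)·39 + (13.8/10)·20 = 188 m³/s.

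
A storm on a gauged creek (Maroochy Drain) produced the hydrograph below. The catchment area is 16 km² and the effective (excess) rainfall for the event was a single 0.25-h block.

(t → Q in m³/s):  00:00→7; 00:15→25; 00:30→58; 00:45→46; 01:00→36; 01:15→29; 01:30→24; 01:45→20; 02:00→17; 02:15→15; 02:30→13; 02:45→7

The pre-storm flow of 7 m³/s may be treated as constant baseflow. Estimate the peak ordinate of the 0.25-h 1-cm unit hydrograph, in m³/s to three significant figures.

U_p ≈ 42.6 m³/s

Direct runoff: 0.0, 18.0, 51.0, 39.0, 29.0, 22.0, 17.0, 13.0, 10.0, 8.0, 6.0, 0.0 m³/s; ΣQ_DR = 213.0 m³/s, peak = 51.0 m³/s.
Runoff depth d = ΣQ_DR·Δt / A = 213.0 × 900 / (16 km²) = 11.98 mm.
The 1-cm UH is the DRH scaled by (10 mm)/d, so U_p = 51.0 × 10/11.98 = 42.6 m³/s.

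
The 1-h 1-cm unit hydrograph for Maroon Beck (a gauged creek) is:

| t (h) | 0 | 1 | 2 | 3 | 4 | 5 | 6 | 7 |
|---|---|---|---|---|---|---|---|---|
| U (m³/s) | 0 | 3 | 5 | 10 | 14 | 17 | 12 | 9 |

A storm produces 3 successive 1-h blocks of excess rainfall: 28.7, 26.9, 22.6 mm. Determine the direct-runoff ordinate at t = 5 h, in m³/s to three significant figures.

Q ≈ 109 m³/s

By discrete convolution, Q_j = Σ (P_i / 10 mm) · U_{j−i}.
At t = 5 h (j=5): Q = (28.7/10)·17 + (26.9/10)·14 + (22.6/10)·10 = 109 m³/s.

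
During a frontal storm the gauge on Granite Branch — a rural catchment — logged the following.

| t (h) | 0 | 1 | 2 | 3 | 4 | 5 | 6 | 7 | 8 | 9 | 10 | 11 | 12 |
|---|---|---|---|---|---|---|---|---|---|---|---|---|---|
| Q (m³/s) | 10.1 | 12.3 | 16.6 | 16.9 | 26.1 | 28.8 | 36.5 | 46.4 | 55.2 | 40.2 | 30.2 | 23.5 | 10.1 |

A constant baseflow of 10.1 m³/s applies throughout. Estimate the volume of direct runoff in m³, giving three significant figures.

Direct-runoff ordinates (Q − Q_b): 0.0, 2.2, 6.5, 6.8, 16.0, 18.7, 26.4, 36.3, 45.1, 30.1, 20.1, 13.4, 0.0 m³/s.
ΣQ_DR = 221.6 m³/s.
With Δt = 1 h = 3600 s, V = ΣQ_DR · Δt = 221.6 × 3600 = 7.98 × 10^5 m³.

V ≈ 7.98 × 10^5 m³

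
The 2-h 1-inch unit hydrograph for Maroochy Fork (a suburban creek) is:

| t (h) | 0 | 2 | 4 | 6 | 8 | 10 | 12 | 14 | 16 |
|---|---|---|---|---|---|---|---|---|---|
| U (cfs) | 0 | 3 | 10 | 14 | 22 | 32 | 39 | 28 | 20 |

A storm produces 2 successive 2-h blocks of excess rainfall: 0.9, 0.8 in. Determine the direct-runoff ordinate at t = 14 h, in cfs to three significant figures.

By discrete convolution, Q_j = Σ (P_i / 1 in) · U_{j−i}.
At t = 14 h (j=7): Q = (0.9/1)·28 + (0.8/1)·39 = 56.4 cfs.

Q ≈ 56.4 cfs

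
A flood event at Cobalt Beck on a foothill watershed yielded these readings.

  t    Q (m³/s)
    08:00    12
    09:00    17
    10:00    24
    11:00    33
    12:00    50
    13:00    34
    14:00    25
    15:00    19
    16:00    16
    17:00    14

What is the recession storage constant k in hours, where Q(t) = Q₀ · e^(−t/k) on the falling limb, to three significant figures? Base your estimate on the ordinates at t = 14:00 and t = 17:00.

k ≈ 5.17 h

On the falling limb, Q drops from 25 to 14 m³/s between t = 14:00 and t = 17:00 (Δt = 3 h).
k = −Δt / ln(Q₂/Q₁) = −3 / ln(14/25) = 5.17 h.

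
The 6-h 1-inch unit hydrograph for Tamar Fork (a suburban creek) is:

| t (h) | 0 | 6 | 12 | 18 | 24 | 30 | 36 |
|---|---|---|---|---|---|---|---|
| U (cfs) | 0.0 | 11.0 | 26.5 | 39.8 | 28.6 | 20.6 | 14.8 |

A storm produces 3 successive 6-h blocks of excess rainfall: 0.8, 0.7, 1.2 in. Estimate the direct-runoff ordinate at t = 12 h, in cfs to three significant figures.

By discrete convolution, Q_j = Σ (P_i / 1 in) · U_{j−i}.
At t = 12 h (j=2): Q = (0.8/1)·26.5 + (0.7/1)·11.0 + (1.2/1)·0.0 = 28.9 cfs.

Q ≈ 28.9 cfs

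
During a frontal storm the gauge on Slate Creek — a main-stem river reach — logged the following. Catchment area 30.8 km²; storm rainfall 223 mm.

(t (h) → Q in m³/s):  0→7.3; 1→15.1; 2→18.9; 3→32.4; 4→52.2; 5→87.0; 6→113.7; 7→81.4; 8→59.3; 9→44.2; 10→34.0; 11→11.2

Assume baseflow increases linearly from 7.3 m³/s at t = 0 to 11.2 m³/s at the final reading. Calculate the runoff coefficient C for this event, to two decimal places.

ΣQ_DR = 445.7 m³/s; V = ΣQ_DR·Δt = 1.605 × 10^6 m³.
Runoff depth d = V / A = 52.09 mm.
C = d / P = 52.09 / 223 = 0.23.

C ≈ 0.23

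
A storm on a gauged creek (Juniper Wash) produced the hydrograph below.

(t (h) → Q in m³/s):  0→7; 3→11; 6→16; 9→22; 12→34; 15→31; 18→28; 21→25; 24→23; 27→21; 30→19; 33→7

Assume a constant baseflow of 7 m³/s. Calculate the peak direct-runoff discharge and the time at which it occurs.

Q_p = 27.0 m³/s at t = 12 h

Subtracting baseflow gives direct-runoff ordinates: 0.0, 4.0, 9.0, 15.0, 27.0, 24.0, 21.0, 18.0, 16.0, 14.0, 12.0, 0.0 m³/s.
The maximum is 27.0 m³/s, occurring at the reading for t = 12 h.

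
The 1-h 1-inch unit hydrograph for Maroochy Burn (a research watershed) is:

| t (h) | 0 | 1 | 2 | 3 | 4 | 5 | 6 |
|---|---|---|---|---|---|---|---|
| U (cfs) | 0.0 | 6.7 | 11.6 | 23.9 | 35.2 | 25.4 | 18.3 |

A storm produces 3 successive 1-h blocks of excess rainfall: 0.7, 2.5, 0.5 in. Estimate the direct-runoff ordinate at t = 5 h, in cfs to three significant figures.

By discrete convolution, Q_j = Σ (P_i / 1 in) · U_{j−i}.
At t = 5 h (j=5): Q = (0.7/1)·25.4 + (2.5/1)·35.2 + (0.5/1)·23.9 = 118 cfs.

Q ≈ 118 cfs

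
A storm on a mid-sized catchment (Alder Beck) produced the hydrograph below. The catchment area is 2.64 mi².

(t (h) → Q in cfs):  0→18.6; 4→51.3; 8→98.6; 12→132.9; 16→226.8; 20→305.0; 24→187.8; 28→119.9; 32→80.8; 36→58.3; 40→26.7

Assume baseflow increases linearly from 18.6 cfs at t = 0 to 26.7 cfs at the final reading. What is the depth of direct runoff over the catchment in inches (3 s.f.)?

Direct runoff: 0.00, 31.89, 78.38, 111.87, 204.96, 282.35, 164.34, 95.63, 55.72, 32.41, 0.00 cfs; ΣQ_DR = 1058 cfs.
V = ΣQ_DR · Δt = 1058 × 14400 s = 1.523 × 10^7 ft³.
Over A = 2.64 mi², depth = V / A = 2.48 in.

d ≈ 2.48 in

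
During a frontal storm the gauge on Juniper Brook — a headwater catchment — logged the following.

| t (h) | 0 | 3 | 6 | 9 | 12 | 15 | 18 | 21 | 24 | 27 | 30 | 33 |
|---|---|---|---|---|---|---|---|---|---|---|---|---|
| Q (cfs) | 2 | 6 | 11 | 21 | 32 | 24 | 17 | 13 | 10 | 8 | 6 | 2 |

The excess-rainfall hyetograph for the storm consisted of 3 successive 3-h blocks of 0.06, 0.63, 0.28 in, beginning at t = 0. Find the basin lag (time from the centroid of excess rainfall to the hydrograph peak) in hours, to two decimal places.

t_L ≈ 6.82 h

Centroid of excess rainfall: t_c = Σ P_i·t̄_i / ΣP_i = 5.1804 h (block centres at 1.5, 4.5, 7.5 h).
Hydrograph peak occurs at t = 12 h, so basin lag t_L = 12 − 5.1804 = 6.82 h.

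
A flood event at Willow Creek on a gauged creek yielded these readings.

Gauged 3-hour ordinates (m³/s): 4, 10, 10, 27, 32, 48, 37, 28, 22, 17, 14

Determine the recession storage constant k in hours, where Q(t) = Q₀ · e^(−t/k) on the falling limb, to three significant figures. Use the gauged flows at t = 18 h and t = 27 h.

On the falling limb, Q drops from 37 to 17 m³/s between t = 18 h and t = 27 h (Δt = 9 h).
k = −Δt / ln(Q₂/Q₁) = −9 / ln(17/37) = 11.6 h.

k ≈ 11.6 h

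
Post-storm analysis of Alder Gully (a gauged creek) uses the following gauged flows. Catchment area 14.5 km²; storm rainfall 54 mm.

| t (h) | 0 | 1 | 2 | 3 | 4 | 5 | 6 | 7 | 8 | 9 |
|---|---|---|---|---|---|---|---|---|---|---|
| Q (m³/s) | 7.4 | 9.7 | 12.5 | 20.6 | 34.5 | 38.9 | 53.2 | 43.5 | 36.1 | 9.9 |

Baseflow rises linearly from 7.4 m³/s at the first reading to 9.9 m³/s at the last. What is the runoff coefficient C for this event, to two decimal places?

C ≈ 0.83

ΣQ_DR = 179.8 m³/s; V = ΣQ_DR·Δt = 6.473 × 10^5 m³.
Runoff depth d = V / A = 44.64 mm.
C = d / P = 44.64 / 54 = 0.83.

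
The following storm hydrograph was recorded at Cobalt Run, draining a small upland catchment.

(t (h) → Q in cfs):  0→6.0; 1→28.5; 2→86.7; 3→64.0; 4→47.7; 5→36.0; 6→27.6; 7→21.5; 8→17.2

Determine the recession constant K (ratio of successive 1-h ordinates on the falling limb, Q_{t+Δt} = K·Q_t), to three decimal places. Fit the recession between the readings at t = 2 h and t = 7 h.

Using the recession-limb readings at t = 2 h and t = 7 h: Q falls from 86.7 to 21.5 cfs over 5 intervals.
K = (Q₂/Q₁)^(1/5) = (21.5/86.7)^(1/5) = 0.757.

K ≈ 0.757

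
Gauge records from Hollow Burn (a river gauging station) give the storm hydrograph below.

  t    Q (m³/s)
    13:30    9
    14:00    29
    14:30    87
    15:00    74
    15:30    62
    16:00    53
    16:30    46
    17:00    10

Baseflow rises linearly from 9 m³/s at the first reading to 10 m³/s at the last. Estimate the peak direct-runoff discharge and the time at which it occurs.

Q_p = 77.71 m³/s at t = 14:30

Subtracting baseflow gives direct-runoff ordinates: 0.00, 19.86, 77.71, 64.57, 52.43, 43.29, 36.14, 0.00 m³/s.
The maximum is 77.71 m³/s, occurring at the reading for t = 14:30.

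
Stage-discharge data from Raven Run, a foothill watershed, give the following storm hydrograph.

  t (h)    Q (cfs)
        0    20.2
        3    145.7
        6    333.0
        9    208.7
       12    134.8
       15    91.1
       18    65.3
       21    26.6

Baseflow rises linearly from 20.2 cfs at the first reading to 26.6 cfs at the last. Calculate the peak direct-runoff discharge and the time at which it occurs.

Subtracting baseflow gives direct-runoff ordinates: 0.00, 124.59, 310.97, 185.76, 110.94, 66.33, 39.61, 0.00 cfs.
The maximum is 310.97 cfs, occurring at the reading for t = 6 h.

Q_p = 310.97 cfs at t = 6 h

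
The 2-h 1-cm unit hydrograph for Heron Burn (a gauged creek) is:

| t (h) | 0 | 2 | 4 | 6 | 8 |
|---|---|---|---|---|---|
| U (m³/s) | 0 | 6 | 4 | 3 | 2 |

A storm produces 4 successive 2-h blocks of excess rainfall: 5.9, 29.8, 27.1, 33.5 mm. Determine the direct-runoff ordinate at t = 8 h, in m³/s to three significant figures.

By discrete convolution, Q_j = Σ (P_i / 10 mm) · U_{j−i}.
At t = 8 h (j=4): Q = (5.9/10)·2 + (29.8/10)·3 + (27.1/10)·4 + (33.5/10)·6 = 41.1 m³/s.

Q ≈ 41.1 m³/s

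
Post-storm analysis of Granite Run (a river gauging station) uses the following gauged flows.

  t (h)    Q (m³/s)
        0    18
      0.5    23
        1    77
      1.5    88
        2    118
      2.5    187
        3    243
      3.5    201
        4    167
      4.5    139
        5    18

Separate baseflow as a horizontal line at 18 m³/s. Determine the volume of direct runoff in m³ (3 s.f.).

V ≈ 1.95 × 10^6 m³

Direct-runoff ordinates (Q − Q_b): 0.0, 5.0, 59.0, 70.0, 100.0, 169.0, 225.0, 183.0, 149.0, 121.0, 0.0 m³/s.
ΣQ_DR = 1081 m³/s.
With Δt = 0.5 h = 1800 s, V = ΣQ_DR · Δt = 1081 × 1800 = 1.95 × 10^6 m³.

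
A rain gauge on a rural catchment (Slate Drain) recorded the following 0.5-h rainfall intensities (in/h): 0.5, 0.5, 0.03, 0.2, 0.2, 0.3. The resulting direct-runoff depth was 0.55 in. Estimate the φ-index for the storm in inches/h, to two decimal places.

φ ≈ 0.12 in/h

Only the 5 blocks with intensity above φ contribute runoff: 0.5, 0.5, 0.2, 0.2, 0.3 in/h.
Σ(I−φ)·Δt = d  ⇒  (0.5+0.5+0.2+0.2+0.3 − 5φ)·0.5 = 0.55
φ = (1.700 − 0.55/0.5) / 5 = 0.12 in/h.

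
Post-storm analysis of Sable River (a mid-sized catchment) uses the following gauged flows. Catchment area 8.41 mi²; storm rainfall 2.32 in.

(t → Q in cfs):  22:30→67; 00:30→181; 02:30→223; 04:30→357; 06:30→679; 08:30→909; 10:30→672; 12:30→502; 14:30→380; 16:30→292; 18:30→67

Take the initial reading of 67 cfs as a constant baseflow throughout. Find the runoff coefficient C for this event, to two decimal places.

ΣQ_DR = 3592 cfs; V = ΣQ_DR·Δt = 2.586 × 10^7 ft³.
Runoff depth d = V / A = 1.324 in.
C = d / P = 1.324 / 2.32 = 0.57.

C ≈ 0.57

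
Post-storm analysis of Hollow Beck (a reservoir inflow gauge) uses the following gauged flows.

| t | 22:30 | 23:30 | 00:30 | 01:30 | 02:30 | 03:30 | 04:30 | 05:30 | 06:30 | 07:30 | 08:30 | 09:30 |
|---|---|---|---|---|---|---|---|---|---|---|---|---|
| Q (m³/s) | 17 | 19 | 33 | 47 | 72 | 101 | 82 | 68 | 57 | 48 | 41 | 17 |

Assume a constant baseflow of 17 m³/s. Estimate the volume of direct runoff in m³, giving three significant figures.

V ≈ 1.43 × 10^6 m³

Direct-runoff ordinates (Q − Q_b): 0.0, 2.0, 16.0, 30.0, 55.0, 84.0, 65.0, 51.0, 40.0, 31.0, 24.0, 0.0 m³/s.
ΣQ_DR = 398.0 m³/s.
With Δt = 1 h = 3600 s, V = ΣQ_DR · Δt = 398.0 × 3600 = 1.43 × 10^6 m³.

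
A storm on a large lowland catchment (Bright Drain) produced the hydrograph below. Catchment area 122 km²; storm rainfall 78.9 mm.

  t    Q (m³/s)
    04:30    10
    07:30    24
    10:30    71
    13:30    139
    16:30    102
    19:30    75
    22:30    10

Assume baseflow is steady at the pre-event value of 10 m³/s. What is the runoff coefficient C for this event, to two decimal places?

C ≈ 0.41

ΣQ_DR = 361.0 m³/s; V = ΣQ_DR·Δt = 3.899 × 10^6 m³.
Runoff depth d = V / A = 31.96 mm.
C = d / P = 31.96 / 78.9 = 0.41.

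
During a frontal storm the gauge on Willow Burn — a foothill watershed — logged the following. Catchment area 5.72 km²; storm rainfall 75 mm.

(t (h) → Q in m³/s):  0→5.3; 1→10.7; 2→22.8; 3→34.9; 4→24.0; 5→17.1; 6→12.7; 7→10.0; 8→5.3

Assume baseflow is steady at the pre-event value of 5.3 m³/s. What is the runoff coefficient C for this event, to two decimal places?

C ≈ 0.80

ΣQ_DR = 95.10 m³/s; V = ΣQ_DR·Δt = 3.424 × 10^5 m³.
Runoff depth d = V / A = 59.85 mm.
C = d / P = 59.85 / 75 = 0.80.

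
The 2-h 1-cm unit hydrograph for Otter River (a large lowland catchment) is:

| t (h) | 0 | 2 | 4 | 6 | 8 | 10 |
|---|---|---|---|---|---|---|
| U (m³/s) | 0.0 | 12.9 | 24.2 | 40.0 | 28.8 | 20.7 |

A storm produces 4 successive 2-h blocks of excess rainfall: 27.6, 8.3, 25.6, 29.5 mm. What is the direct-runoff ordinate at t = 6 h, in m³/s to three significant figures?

Q ≈ 164 m³/s

By discrete convolution, Q_j = Σ (P_i / 10 mm) · U_{j−i}.
At t = 6 h (j=3): Q = (27.6/10)·40.0 + (8.3/10)·24.2 + (25.6/10)·12.9 + (29.5/10)·0.0 = 164 m³/s.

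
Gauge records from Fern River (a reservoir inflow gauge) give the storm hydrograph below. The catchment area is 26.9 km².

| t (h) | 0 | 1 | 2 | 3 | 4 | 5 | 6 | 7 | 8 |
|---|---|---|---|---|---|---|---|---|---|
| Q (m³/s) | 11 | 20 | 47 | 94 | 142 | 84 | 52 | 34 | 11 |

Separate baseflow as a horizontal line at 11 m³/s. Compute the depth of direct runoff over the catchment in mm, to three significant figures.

Direct runoff: 0.0, 9.0, 36.0, 83.0, 131.0, 73.0, 41.0, 23.0, 0.0 m³/s; ΣQ_DR = 396.0 m³/s.
V = ΣQ_DR · Δt = 396.0 × 3600 s = 1.426 × 10^6 m³.
Over A = 26.9 km², depth = V / A = 53.0 mm.

d ≈ 53.0 mm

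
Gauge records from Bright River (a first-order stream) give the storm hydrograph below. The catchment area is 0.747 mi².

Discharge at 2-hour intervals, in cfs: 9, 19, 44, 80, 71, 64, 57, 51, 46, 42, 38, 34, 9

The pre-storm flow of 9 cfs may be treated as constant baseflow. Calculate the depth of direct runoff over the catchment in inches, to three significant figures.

d ≈ 1.85 in

Direct runoff: 0.0, 10.0, 35.0, 71.0, 62.0, 55.0, 48.0, 42.0, 37.0, 33.0, 29.0, 25.0, 0.0 cfs; ΣQ_DR = 447.0 cfs.
V = ΣQ_DR · Δt = 447.0 × 7200 s = 3.218 × 10^6 ft³.
Over A = 0.747 mi², depth = V / A = 1.85 in.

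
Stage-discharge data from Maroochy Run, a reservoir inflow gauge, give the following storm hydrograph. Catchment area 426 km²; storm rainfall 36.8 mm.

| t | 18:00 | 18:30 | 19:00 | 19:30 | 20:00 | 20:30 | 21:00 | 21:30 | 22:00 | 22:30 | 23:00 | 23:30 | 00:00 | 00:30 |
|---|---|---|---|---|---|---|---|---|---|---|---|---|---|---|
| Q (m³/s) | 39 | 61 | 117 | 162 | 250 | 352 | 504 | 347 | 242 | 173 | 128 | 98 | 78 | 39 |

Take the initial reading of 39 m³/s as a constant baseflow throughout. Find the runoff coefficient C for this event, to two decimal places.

C ≈ 0.23

ΣQ_DR = 2044 m³/s; V = ΣQ_DR·Δt = 3.679 × 10^6 m³.
Runoff depth d = V / A = 8.637 mm.
C = d / P = 8.637 / 36.8 = 0.23.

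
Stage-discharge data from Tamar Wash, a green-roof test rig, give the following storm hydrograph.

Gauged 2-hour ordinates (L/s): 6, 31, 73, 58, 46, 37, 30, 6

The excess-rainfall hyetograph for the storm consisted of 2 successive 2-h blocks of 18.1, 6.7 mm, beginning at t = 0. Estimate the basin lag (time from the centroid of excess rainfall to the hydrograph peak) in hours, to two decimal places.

t_L ≈ 2.46 h

Centroid of excess rainfall: t_c = Σ P_i·t̄_i / ΣP_i = 1.5403 h (block centres at 1, 3 h).
Hydrograph peak occurs at t = 4 h, so basin lag t_L = 4 − 1.5403 = 2.46 h.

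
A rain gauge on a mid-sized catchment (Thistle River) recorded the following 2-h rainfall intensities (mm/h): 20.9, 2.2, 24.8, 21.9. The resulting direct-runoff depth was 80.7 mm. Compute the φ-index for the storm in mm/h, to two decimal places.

Only the 3 blocks with intensity above φ contribute runoff: 20.9, 24.8, 21.9 mm/h.
Σ(I−φ)·Δt = d  ⇒  (20.9+24.8+21.9 − 3φ)·2 = 80.7
φ = (67.60 − 80.7/2) / 3 = 9.08 mm/h.

φ ≈ 9.08 mm/h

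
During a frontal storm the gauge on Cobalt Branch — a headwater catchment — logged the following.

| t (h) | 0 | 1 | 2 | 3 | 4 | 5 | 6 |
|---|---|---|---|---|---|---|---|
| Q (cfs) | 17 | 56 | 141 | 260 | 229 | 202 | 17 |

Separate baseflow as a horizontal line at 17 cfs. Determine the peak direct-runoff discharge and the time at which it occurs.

Q_p = 243.0 cfs at t = 3 h

Subtracting baseflow gives direct-runoff ordinates: 0.0, 39.0, 124.0, 243.0, 212.0, 185.0, 0.0 cfs.
The maximum is 243.0 cfs, occurring at the reading for t = 3 h.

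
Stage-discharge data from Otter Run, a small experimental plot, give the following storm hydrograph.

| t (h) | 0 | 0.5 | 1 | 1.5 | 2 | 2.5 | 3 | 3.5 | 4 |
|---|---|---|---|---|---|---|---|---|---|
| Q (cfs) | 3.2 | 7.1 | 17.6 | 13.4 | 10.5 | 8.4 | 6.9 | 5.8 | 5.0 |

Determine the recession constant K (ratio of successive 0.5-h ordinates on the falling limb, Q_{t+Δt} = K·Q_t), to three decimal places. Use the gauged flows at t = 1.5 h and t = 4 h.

Using the recession-limb readings at t = 1.5 h and t = 4 h: Q falls from 13.4 to 5.0 cfs over 5 intervals.
K = (Q₂/Q₁)^(1/5) = (5.0/13.4)^(1/5) = 0.821.

K ≈ 0.821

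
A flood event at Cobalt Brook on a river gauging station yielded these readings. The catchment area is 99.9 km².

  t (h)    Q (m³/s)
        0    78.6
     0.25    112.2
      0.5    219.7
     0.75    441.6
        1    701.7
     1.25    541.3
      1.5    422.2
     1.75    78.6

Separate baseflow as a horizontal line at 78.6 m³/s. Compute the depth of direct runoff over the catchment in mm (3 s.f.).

Direct runoff: 0.0, 33.6, 141.1, 363.0, 623.1, 462.7, 343.6, 0.0 m³/s; ΣQ_DR = 1967 m³/s.
V = ΣQ_DR · Δt = 1967 × 900 s = 1.770 × 10^6 m³.
Over A = 99.9 km², depth = V / A = 17.7 mm.

d ≈ 17.7 mm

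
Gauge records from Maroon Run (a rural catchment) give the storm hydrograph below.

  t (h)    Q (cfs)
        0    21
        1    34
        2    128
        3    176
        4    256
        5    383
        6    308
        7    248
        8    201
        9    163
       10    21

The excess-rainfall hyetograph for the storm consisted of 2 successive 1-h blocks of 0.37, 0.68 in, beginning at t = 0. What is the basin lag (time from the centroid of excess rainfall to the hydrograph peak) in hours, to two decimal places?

t_L ≈ 3.85 h

Centroid of excess rainfall: t_c = Σ P_i·t̄_i / ΣP_i = 1.1476 h (block centres at 0.5, 1.5 h).
Hydrograph peak occurs at t = 5 h, so basin lag t_L = 5 − 1.1476 = 3.85 h.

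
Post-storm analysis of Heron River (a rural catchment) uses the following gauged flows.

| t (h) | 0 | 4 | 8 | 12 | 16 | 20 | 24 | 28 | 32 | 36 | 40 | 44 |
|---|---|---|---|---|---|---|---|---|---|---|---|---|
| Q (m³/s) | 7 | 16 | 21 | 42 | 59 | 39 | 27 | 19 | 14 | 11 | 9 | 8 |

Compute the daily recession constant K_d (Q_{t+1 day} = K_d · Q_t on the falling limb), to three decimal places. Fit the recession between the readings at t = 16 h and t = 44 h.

Between t = 16 h and t = 44 h the flow falls from 59 to 8 m³/s over 7×4 h = 28 h.
Per-interval ratio K = (8/59)^(1/7) = 0.7517; K_d = K^(24/4) = 0.180.

K_d ≈ 0.180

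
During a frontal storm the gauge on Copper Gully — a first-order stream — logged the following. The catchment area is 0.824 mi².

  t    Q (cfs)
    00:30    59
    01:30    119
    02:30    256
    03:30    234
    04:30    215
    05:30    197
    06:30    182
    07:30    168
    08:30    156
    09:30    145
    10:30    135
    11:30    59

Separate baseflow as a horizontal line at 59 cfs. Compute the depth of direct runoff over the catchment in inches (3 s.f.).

d ≈ 2.29 in

Direct runoff: 0.0, 60.0, 197.0, 175.0, 156.0, 138.0, 123.0, 109.0, 97.0, 86.0, 76.0, 0.0 cfs; ΣQ_DR = 1217 cfs.
V = ΣQ_DR · Δt = 1217 × 3600 s = 4.381 × 10^6 ft³.
Over A = 0.824 mi², depth = V / A = 2.29 in.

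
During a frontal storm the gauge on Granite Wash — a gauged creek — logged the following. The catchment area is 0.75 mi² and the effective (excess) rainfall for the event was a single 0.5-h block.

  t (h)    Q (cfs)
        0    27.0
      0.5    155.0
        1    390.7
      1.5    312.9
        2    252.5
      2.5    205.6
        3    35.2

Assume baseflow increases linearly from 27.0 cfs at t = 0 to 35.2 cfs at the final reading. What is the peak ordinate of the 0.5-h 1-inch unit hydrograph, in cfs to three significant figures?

U_p ≈ 301 cfs

Direct runoff: 0.00, 126.63, 360.97, 281.80, 220.03, 171.77, 0.00 cfs; ΣQ_DR = 1161 cfs, peak = 360.97 cfs.
Runoff depth d = ΣQ_DR·Δt / A = 1161 × 1800 / (0.75 mi²) = 1.200 in.
The 1-inch UH is the DRH scaled by (1 in)/d, so U_p = 360.97 × 1/1.200 = 301 cfs.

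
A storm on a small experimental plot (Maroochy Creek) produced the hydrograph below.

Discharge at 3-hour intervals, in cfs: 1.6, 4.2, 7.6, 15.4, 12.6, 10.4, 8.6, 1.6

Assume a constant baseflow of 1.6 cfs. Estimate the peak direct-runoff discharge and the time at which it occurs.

Q_p = 13.8 cfs at t = 9 h

Subtracting baseflow gives direct-runoff ordinates: 0.0, 2.6, 6.0, 13.8, 11.0, 8.8, 7.0, 0.0 cfs.
The maximum is 13.8 cfs, occurring at the reading for t = 9 h.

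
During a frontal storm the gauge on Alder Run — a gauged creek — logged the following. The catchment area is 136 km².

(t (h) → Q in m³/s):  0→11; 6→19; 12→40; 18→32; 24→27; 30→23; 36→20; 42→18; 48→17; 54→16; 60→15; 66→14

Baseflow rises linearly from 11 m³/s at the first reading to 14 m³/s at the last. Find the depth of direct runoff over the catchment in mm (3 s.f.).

Direct runoff: 0.00, 7.73, 28.45, 20.18, 14.91, 10.64, 7.36, 5.09, 3.82, 2.55, 1.27, 0.00 m³/s; ΣQ_DR = 102.0 m³/s.
V = ΣQ_DR · Δt = 102.0 × 21600 s = 2.203 × 10^6 m³.
Over A = 136 km², depth = V / A = 16.2 mm.

d ≈ 16.2 mm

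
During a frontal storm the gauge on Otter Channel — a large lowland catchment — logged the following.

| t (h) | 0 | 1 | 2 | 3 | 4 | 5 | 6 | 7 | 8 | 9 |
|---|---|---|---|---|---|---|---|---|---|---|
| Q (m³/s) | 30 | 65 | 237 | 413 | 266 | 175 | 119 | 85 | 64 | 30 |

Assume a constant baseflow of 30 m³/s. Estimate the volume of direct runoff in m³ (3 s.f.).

V ≈ 4.26 × 10^6 m³

Direct-runoff ordinates (Q − Q_b): 0.0, 35.0, 207.0, 383.0, 236.0, 145.0, 89.0, 55.0, 34.0, 0.0 m³/s.
ΣQ_DR = 1184 m³/s.
With Δt = 1 h = 3600 s, V = ΣQ_DR · Δt = 1184 × 3600 = 4.26 × 10^6 m³.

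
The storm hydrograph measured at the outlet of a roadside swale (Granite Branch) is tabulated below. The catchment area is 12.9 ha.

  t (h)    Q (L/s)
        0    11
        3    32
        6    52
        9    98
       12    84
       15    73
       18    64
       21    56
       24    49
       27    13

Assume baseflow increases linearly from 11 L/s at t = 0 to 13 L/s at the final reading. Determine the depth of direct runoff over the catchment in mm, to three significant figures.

Direct runoff: 0.00, 20.78, 40.56, 86.33, 72.11, 60.89, 51.67, 43.44, 36.22, 0.00 L/s; ΣQ_DR = 412.0 L/s.
V = ΣQ_DR · Δt = 412.0 × 10800 s = 4.450 × 10^6 L.
Over A = 12.9 ha, depth = V / A = 34.5 mm.

d ≈ 34.5 mm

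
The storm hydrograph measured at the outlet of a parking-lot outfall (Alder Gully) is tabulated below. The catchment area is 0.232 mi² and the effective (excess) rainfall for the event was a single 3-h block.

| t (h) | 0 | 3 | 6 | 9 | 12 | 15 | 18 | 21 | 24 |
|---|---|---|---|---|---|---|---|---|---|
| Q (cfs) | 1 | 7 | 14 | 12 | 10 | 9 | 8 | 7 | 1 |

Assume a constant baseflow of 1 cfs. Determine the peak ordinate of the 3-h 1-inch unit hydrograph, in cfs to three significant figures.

U_p ≈ 10.8 cfs

Direct runoff: 0.0, 6.0, 13.0, 11.0, 9.0, 8.0, 7.0, 6.0, 0.0 cfs; ΣQ_DR = 60.00 cfs, peak = 13.0 cfs.
Runoff depth d = ΣQ_DR·Δt / A = 60.00 × 10800 / (0.232 mi²) = 1.202 in.
The 1-inch UH is the DRH scaled by (1 in)/d, so U_p = 13.0 × 1/1.202 = 10.8 cfs.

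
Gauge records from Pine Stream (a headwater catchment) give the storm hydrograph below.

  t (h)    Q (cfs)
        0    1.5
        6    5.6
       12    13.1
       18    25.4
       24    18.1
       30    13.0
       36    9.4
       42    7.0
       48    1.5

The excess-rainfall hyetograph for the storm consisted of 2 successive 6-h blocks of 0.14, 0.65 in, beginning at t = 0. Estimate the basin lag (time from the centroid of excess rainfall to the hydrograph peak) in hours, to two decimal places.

t_L ≈ 10.06 h

Centroid of excess rainfall: t_c = Σ P_i·t̄_i / ΣP_i = 7.9367 h (block centres at 3, 9 h).
Hydrograph peak occurs at t = 18 h, so basin lag t_L = 18 − 7.9367 = 10.06 h.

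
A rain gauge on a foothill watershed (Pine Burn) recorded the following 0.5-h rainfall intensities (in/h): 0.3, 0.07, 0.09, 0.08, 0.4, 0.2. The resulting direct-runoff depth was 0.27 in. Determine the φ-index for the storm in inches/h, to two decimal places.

Only the 3 blocks with intensity above φ contribute runoff: 0.3, 0.4, 0.2 in/h.
Σ(I−φ)·Δt = d  ⇒  (0.3+0.4+0.2 − 3φ)·0.5 = 0.27
φ = (0.9000 − 0.27/0.5) / 3 = 0.12 in/h.

φ ≈ 0.12 in/h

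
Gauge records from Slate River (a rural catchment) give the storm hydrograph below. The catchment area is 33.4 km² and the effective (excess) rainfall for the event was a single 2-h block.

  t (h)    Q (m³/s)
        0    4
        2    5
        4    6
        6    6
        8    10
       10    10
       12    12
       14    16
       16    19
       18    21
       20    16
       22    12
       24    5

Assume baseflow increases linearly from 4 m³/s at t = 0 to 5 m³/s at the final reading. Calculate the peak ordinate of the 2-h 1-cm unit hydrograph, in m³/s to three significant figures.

Direct runoff: 0.00, 0.92, 1.83, 1.75, 5.67, 5.58, 7.50, 11.42, 14.33, 16.25, 11.17, 7.08, 0.00 m³/s; ΣQ_DR = 83.50 m³/s, peak = 16.25 m³/s.
Runoff depth d = ΣQ_DR·Δt / A = 83.50 × 7200 / (33.4 km²) = 18.00 mm.
The 1-cm UH is the DRH scaled by (10 mm)/d, so U_p = 16.25 × 10/18.00 = 9.03 m³/s.

U_p ≈ 9.03 m³/s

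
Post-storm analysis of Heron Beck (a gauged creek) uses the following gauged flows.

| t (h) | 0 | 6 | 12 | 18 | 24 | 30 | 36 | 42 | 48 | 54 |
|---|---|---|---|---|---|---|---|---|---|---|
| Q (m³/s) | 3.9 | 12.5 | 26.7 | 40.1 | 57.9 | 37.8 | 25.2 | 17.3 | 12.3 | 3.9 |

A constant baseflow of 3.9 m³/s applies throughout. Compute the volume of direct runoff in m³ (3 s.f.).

Direct-runoff ordinates (Q − Q_b): 0.0, 8.6, 22.8, 36.2, 54.0, 33.9, 21.3, 13.4, 8.4, 0.0 m³/s.
ΣQ_DR = 198.6 m³/s.
With Δt = 6 h = 21600 s, V = ΣQ_DR · Δt = 198.6 × 21600 = 4.29 × 10^6 m³.

V ≈ 4.29 × 10^6 m³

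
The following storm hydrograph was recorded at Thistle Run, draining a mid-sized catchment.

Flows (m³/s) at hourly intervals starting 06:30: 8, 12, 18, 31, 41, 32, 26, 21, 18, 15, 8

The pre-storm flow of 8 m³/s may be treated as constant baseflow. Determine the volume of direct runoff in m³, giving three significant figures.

Direct-runoff ordinates (Q − Q_b): 0.0, 4.0, 10.0, 23.0, 33.0, 24.0, 18.0, 13.0, 10.0, 7.0, 0.0 m³/s.
ΣQ_DR = 142.0 m³/s.
With Δt = 1 h = 3600 s, V = ΣQ_DR · Δt = 142.0 × 3600 = 5.11 × 10^5 m³.

V ≈ 5.11 × 10^5 m³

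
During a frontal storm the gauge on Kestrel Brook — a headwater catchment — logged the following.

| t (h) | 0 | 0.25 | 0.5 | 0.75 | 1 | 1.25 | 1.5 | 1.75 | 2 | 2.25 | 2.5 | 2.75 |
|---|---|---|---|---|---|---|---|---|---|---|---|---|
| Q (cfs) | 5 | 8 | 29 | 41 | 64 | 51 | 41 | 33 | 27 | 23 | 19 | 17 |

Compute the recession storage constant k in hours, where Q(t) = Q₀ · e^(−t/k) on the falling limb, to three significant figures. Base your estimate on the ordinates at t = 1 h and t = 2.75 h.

k ≈ 1.32 h

On the falling limb, Q drops from 64 to 17 cfs between t = 1 h and t = 2.75 h (Δt = 1.75 h).
k = −Δt / ln(Q₂/Q₁) = −1.75 / ln(17/64) = 1.32 h.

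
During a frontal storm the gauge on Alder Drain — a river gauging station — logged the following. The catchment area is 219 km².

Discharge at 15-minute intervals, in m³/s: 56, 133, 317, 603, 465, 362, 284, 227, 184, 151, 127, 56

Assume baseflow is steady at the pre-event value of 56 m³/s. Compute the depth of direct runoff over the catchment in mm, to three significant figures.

Direct runoff: 0.0, 77.0, 261.0, 547.0, 409.0, 306.0, 228.0, 171.0, 128.0, 95.0, 71.0, 0.0 m³/s; ΣQ_DR = 2293 m³/s.
V = ΣQ_DR · Δt = 2293 × 900 s = 2.064 × 10^6 m³.
Over A = 219 km², depth = V / A = 9.42 mm.

d ≈ 9.42 mm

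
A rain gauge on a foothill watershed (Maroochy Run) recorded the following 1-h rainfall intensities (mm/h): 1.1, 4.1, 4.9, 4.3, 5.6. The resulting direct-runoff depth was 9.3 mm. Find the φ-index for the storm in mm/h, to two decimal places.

Only the 4 blocks with intensity above φ contribute runoff: 4.1, 4.9, 4.3, 5.6 mm/h.
Σ(I−φ)·Δt = d  ⇒  (4.1+4.9+4.3+5.6 − 4φ)·1 = 9.3
φ = (18.90 − 9.3/1) / 4 = 2.40 mm/h.

φ ≈ 2.40 mm/h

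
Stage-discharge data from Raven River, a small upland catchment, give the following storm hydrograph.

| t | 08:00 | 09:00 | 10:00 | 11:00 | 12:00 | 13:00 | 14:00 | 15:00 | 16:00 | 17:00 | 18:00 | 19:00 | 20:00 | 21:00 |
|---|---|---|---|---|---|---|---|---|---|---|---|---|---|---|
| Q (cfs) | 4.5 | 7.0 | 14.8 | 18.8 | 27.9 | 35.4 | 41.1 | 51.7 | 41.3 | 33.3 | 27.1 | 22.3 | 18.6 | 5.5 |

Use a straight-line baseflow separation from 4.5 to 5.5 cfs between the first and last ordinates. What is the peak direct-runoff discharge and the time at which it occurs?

Subtracting baseflow gives direct-runoff ordinates: 0.00, 2.42, 10.15, 14.07, 23.09, 30.52, 36.14, 46.66, 36.18, 28.11, 21.83, 16.95, 13.18, 0.00 cfs.
The maximum is 46.66 cfs, occurring at the reading for t = 15:00.

Q_p = 46.66 cfs at t = 15:00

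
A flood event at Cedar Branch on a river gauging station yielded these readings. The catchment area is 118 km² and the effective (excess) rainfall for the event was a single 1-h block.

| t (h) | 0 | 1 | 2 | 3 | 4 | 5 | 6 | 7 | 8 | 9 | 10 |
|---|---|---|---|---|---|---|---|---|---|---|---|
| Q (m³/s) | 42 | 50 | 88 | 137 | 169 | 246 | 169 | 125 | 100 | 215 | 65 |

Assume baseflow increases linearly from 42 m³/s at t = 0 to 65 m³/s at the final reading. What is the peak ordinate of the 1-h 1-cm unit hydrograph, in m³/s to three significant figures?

U_p ≈ 77.2 m³/s

Direct runoff: 0.00, 5.70, 41.40, 88.10, 117.80, 192.50, 113.20, 66.90, 39.60, 152.30, 0.00 m³/s; ΣQ_DR = 817.5 m³/s, peak = 192.50 m³/s.
Runoff depth d = ΣQ_DR·Δt / A = 817.5 × 3600 / (118 km²) = 24.94 mm.
The 1-cm UH is the DRH scaled by (10 mm)/d, so U_p = 192.50 × 10/24.94 = 77.2 m³/s.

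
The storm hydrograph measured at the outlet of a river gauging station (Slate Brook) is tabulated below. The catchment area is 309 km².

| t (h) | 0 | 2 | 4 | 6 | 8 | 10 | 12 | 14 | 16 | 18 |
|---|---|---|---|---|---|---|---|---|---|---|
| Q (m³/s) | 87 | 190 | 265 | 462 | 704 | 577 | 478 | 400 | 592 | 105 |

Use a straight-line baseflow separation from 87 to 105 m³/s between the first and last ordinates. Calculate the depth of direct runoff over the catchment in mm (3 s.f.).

d ≈ 67.6 mm

Direct runoff: 0.00, 101.00, 174.00, 369.00, 609.00, 480.00, 379.00, 299.00, 489.00, 0.00 m³/s; ΣQ_DR = 2900 m³/s.
V = ΣQ_DR · Δt = 2900 × 7200 s = 2.088 × 10^7 m³.
Over A = 309 km², depth = V / A = 67.6 mm.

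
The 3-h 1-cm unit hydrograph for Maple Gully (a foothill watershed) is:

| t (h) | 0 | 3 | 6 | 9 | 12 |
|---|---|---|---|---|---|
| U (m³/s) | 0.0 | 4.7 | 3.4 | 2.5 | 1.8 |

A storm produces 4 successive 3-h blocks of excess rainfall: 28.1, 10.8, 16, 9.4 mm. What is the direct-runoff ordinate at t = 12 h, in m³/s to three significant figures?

Q ≈ 17.6 m³/s

By discrete convolution, Q_j = Σ (P_i / 10 mm) · U_{j−i}.
At t = 12 h (j=4): Q = (28.1/10)·1.8 + (10.8/10)·2.5 + (16/10)·3.4 + (9.4/10)·4.7 = 17.6 m³/s.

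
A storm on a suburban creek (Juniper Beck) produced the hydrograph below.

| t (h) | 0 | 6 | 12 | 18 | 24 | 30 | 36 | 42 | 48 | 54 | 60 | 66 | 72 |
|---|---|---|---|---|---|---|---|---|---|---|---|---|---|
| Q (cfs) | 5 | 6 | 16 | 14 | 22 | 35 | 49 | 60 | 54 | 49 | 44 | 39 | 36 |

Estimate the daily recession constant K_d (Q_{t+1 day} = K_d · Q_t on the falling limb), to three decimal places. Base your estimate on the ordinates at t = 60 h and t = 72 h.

Between t = 60 h and t = 72 h the flow falls from 44 to 36 cfs over 2×6 h = 12 h.
Per-interval ratio K = (36/44)^(1/2) = 0.9045; K_d = K^(24/6) = 0.669.

K_d ≈ 0.669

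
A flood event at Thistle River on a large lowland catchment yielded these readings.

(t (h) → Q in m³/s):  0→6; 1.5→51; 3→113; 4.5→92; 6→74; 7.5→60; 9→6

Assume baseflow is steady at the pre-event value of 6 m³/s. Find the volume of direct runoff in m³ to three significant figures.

Direct-runoff ordinates (Q − Q_b): 0.0, 45.0, 107.0, 86.0, 68.0, 54.0, 0.0 m³/s.
ΣQ_DR = 360.0 m³/s.
With Δt = 1.5 h = 5400 s, V = ΣQ_DR · Δt = 360.0 × 5400 = 1.94 × 10^6 m³.

V ≈ 1.94 × 10^6 m³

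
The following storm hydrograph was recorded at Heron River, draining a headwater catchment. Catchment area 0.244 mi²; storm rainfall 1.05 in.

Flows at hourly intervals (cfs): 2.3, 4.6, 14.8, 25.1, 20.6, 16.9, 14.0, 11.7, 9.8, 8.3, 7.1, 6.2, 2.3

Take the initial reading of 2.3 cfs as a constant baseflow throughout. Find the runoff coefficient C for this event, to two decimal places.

ΣQ_DR = 113.8 cfs; V = ΣQ_DR·Δt = 4.097 × 10^5 ft³.
Runoff depth d = V / A = 0.7227 in.
C = d / P = 0.7227 / 1.05 = 0.69.

C ≈ 0.69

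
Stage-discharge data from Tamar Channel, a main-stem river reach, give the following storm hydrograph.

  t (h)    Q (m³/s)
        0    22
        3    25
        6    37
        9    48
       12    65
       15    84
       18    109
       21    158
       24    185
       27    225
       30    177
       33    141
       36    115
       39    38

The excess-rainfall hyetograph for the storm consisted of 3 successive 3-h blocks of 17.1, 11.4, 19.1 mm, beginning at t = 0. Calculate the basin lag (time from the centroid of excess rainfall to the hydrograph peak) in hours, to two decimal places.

Centroid of excess rainfall: t_c = Σ P_i·t̄_i / ΣP_i = 4.6261 h (block centres at 1.5, 4.5, 7.5 h).
Hydrograph peak occurs at t = 27 h, so basin lag t_L = 27 − 4.6261 = 22.37 h.

t_L ≈ 22.37 h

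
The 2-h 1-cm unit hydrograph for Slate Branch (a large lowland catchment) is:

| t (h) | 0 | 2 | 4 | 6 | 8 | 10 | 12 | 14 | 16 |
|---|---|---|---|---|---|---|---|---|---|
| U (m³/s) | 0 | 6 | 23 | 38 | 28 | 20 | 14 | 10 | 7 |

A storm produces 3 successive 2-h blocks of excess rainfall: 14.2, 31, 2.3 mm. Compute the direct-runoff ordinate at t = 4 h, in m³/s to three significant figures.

By discrete convolution, Q_j = Σ (P_i / 10 mm) · U_{j−i}.
At t = 4 h (j=2): Q = (14.2/10)·23 + (31/10)·6 + (2.3/10)·0 = 51.3 m³/s.

Q ≈ 51.3 m³/s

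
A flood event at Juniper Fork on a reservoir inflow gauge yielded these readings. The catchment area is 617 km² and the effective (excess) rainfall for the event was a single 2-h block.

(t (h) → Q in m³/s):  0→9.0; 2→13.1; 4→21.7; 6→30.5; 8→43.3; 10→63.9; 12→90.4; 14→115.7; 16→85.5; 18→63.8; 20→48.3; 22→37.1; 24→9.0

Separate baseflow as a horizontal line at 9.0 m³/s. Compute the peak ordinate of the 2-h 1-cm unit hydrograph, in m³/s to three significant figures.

Direct runoff: 0.0, 4.1, 12.7, 21.5, 34.3, 54.9, 81.4, 106.7, 76.5, 54.8, 39.3, 28.1, 0.0 m³/s; ΣQ_DR = 514.3 m³/s, peak = 106.7 m³/s.
Runoff depth d = ΣQ_DR·Δt / A = 514.3 × 7200 / (617 km²) = 6.002 mm.
The 1-cm UH is the DRH scaled by (10 mm)/d, so U_p = 106.7 × 10/6.002 = 178 m³/s.

U_p ≈ 178 m³/s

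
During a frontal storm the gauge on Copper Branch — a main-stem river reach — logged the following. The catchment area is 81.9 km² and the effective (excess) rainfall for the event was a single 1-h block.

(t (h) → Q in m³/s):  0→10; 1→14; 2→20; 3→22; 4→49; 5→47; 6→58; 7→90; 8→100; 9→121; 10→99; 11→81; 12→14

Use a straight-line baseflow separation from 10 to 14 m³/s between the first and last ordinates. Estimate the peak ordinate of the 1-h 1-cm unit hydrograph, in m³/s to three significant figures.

Direct runoff: 0.00, 3.67, 9.33, 11.00, 37.67, 35.33, 46.00, 77.67, 87.33, 108.00, 85.67, 67.33, 0.00 m³/s; ΣQ_DR = 569.0 m³/s, peak = 108.00 m³/s.
Runoff depth d = ΣQ_DR·Δt / A = 569.0 × 3600 / (81.9 km²) = 25.01 mm.
The 1-cm UH is the DRH scaled by (10 mm)/d, so U_p = 108.00 × 10/25.01 = 43.2 m³/s.

U_p ≈ 43.2 m³/s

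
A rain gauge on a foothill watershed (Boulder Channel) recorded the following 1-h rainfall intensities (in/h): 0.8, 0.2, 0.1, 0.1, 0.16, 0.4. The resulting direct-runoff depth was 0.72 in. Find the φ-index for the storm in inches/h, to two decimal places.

Only the 2 blocks with intensity above φ contribute runoff: 0.8, 0.4 in/h.
Σ(I−φ)·Δt = d  ⇒  (0.8+0.4 − 2φ)·1 = 0.72
φ = (1.200 − 0.72/1) / 2 = 0.24 in/h.

φ ≈ 0.24 in/h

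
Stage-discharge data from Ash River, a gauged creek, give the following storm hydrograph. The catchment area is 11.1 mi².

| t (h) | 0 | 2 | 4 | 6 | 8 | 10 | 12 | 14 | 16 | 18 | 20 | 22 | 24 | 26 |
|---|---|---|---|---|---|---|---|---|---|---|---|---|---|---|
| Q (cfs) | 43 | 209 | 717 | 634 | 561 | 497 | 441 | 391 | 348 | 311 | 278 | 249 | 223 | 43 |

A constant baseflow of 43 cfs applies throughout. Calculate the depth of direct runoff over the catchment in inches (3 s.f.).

d ≈ 1.21 in

Direct runoff: 0.0, 166.0, 674.0, 591.0, 518.0, 454.0, 398.0, 348.0, 305.0, 268.0, 235.0, 206.0, 180.0, 0.0 cfs; ΣQ_DR = 4343 cfs.
V = ΣQ_DR · Δt = 4343 × 7200 s = 3.127 × 10^7 ft³.
Over A = 11.1 mi², depth = V / A = 1.21 in.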